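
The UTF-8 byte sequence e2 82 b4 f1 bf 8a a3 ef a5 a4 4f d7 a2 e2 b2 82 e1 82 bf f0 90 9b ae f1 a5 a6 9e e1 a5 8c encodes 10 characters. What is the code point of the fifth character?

U+05E2

Offset 0: leading byte 0xE2 = 11100010 → 3-byte char #1 = E2 82 B4.
Offset 3: leading byte 0xF1 = 11110001 → 4-byte char #2 = F1 BF 8A A3.
Offset 7: leading byte 0xEF = 11101111 → 3-byte char #3 = EF A5 A4.
Offset 10: leading byte 0x4F = 01001111 → 1-byte char #4 = 4F.
Offset 11: leading byte 0xD7 = 11010111 → 2-byte char #5 = D7 A2.
Leading byte 0xD7 = 11010111 matches 110xxxxx → 2-byte sequence.
Byte 1: 0xD7 = 11010111, payload 10111 (5 bits).
Byte 2: 0xA2 = 10100010 (10xxxxxx ✓), payload 100010.
Concatenate: 10111100010 = 0x5E2 (11 bits → U+05E2).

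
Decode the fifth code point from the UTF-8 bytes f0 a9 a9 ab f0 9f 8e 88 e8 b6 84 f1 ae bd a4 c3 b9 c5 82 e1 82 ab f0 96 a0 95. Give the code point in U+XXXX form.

Offset 0: leading byte 0xF0 = 11110000 → 4-byte char #1 = F0 A9 A9 AB.
Offset 4: leading byte 0xF0 = 11110000 → 4-byte char #2 = F0 9F 8E 88.
Offset 8: leading byte 0xE8 = 11101000 → 3-byte char #3 = E8 B6 84.
Offset 11: leading byte 0xF1 = 11110001 → 4-byte char #4 = F1 AE BD A4.
Offset 15: leading byte 0xC3 = 11000011 → 2-byte char #5 = C3 B9.
Leading byte 0xC3 = 11000011 matches 110xxxxx → 2-byte sequence.
Byte 1: 0xC3 = 11000011, payload 00011 (5 bits).
Byte 2: 0xB9 = 10111001 (10xxxxxx ✓), payload 111001.
Concatenate: 00011111001 = 0xF9 (11 bits → U+00F9).

U+00F9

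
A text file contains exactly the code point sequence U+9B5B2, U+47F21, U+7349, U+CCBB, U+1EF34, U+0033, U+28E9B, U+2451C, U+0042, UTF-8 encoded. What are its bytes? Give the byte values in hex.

F2 9B 96 B2 F1 87 BC A1 E7 8D 89 EC B2 BB F0 9E BC B4 33 F0 A8 BA 9B F0 A4 94 9C 42

U+9B5B2: 4-byte form → F2 9B 96 B2.
U+47F21: 4-byte form → F1 87 BC A1.
U+7349: 3-byte form → E7 8D 89.
U+CCBB: 3-byte form → EC B2 BB.
U+1EF34: 4-byte form → F0 9E BC B4.
U+0033: 1-byte form → 33.
U+28E9B: 4-byte form → F0 A8 BA 9B.
U+2451C: 4-byte form → F0 A4 94 9C.
U+0042: 1-byte form → 42.
Concatenated (28 bytes): F2 9B 96 B2 F1 87 BC A1 E7 8D 89 EC B2 BB F0 9E BC B4 33 F0 A8 BA 9B F0 A4 94 9C 42.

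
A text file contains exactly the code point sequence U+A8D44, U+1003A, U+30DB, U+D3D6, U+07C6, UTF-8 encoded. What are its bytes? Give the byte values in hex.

U+A8D44: 4-byte form → F2 A8 B5 84.
U+1003A: 4-byte form → F0 90 80 BA.
U+30DB: 3-byte form → E3 83 9B.
U+D3D6: 3-byte form → ED 8F 96.
U+07C6: 2-byte form → DF 86.
Concatenated (16 bytes): F2 A8 B5 84 F0 90 80 BA E3 83 9B ED 8F 96 DF 86.

F2 A8 B5 84 F0 90 80 BA E3 83 9B ED 8F 96 DF 86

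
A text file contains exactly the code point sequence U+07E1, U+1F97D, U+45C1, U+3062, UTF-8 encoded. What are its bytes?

DF A1 F0 9F A5 BD E4 97 81 E3 81 A2

U+07E1: 2-byte form → DF A1.
U+1F97D: 4-byte form → F0 9F A5 BD.
U+45C1: 3-byte form → E4 97 81.
U+3062: 3-byte form → E3 81 A2.
Concatenated (12 bytes): DF A1 F0 9F A5 BD E4 97 81 E3 81 A2.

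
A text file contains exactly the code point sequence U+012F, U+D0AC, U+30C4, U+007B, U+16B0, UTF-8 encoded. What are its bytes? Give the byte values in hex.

C4 AF ED 82 AC E3 83 84 7B E1 9A B0

U+012F: 2-byte form → C4 AF.
U+D0AC: 3-byte form → ED 82 AC.
U+30C4: 3-byte form → E3 83 84.
U+007B: 1-byte form → 7B.
U+16B0: 3-byte form → E1 9A B0.
Concatenated (12 bytes): C4 AF ED 82 AC E3 83 84 7B E1 9A B0.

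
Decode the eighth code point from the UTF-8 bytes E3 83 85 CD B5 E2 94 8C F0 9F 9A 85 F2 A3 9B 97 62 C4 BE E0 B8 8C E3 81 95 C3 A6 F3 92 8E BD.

U+0E0C

Offset 0: leading byte 0xE3 = 11100011 → 3-byte char #1 = E3 83 85.
Offset 3: leading byte 0xCD = 11001101 → 2-byte char #2 = CD B5.
Offset 5: leading byte 0xE2 = 11100010 → 3-byte char #3 = E2 94 8C.
Offset 8: leading byte 0xF0 = 11110000 → 4-byte char #4 = F0 9F 9A 85.
Offset 12: leading byte 0xF2 = 11110010 → 4-byte char #5 = F2 A3 9B 97.
Offset 16: leading byte 0x62 = 01100010 → 1-byte char #6 = 62.
Offset 17: leading byte 0xC4 = 11000100 → 2-byte char #7 = C4 BE.
Offset 19: leading byte 0xE0 = 11100000 → 3-byte char #8 = E0 B8 8C.
Leading byte 0xE0 = 11100000 matches 1110xxxx → 3-byte sequence.
Byte 1: 0xE0 = 11100000, payload 0000 (4 bits).
Byte 2: 0xB8 = 10111000 (10xxxxxx ✓), payload 111000.
Byte 3: 0x8C = 10001100 (10xxxxxx ✓), payload 001100.
Concatenate: 0000111000001100 = 0xE0C (16 bits → U+0E0C).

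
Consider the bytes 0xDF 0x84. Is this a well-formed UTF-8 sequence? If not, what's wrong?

valid

Leading byte 0xDF = 11011111 → 2-byte form.
Continuation bytes 0x84=10000100 all match 10xxxxxx.
Decoded value 0x7C4 is ≥ 0x80 (shortest form) and not a surrogate.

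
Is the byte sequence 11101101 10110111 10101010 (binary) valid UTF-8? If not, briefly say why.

Structurally a 3-byte sequence; payload = 0xDDEA.
But 0xDDEA is in U+D800–U+DFFF, the surrogate range. Surrogates are not Unicode scalar values and are forbidden in UTF-8.

invalid (encodes a surrogate (U+D800–U+DFFF))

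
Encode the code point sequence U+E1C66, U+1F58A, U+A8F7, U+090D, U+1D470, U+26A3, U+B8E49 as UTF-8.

F3 A1 B1 A6 F0 9F 96 8A EA A3 B7 E0 A4 8D F0 9D 91 B0 E2 9A A3 F2 B8 B9 89

U+E1C66: 4-byte form → F3 A1 B1 A6.
U+1F58A: 4-byte form → F0 9F 96 8A.
U+A8F7: 3-byte form → EA A3 B7.
U+090D: 3-byte form → E0 A4 8D.
U+1D470: 4-byte form → F0 9D 91 B0.
U+26A3: 3-byte form → E2 9A A3.
U+B8E49: 4-byte form → F2 B8 B9 89.
Concatenated (25 bytes): F3 A1 B1 A6 F0 9F 96 8A EA A3 B7 E0 A4 8D F0 9D 91 B0 E2 9A A3 F2 B8 B9 89.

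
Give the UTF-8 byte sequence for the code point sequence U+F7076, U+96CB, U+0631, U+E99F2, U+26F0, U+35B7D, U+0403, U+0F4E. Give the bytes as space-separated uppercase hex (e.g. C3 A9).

U+F7076: 4-byte form → F3 B7 81 B6.
U+96CB: 3-byte form → E9 9B 8B.
U+0631: 2-byte form → D8 B1.
U+E99F2: 4-byte form → F3 A9 A7 B2.
U+26F0: 3-byte form → E2 9B B0.
U+35B7D: 4-byte form → F0 B5 AD BD.
U+0403: 2-byte form → D0 83.
U+0F4E: 3-byte form → E0 BD 8E.
Concatenated (25 bytes): F3 B7 81 B6 E9 9B 8B D8 B1 F3 A9 A7 B2 E2 9B B0 F0 B5 AD BD D0 83 E0 BD 8E.

F3 B7 81 B6 E9 9B 8B D8 B1 F3 A9 A7 B2 E2 9B B0 F0 B5 AD BD D0 83 E0 BD 8E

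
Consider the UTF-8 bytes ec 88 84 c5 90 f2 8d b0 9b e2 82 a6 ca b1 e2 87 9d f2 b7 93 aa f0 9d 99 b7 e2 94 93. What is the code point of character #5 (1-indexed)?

Offset 0: leading byte 0xEC = 11101100 → 3-byte char #1 = EC 88 84.
Offset 3: leading byte 0xC5 = 11000101 → 2-byte char #2 = C5 90.
Offset 5: leading byte 0xF2 = 11110010 → 4-byte char #3 = F2 8D B0 9B.
Offset 9: leading byte 0xE2 = 11100010 → 3-byte char #4 = E2 82 A6.
Offset 12: leading byte 0xCA = 11001010 → 2-byte char #5 = CA B1.
Leading byte 0xCA = 11001010 matches 110xxxxx → 2-byte sequence.
Byte 1: 0xCA = 11001010, payload 01010 (5 bits).
Byte 2: 0xB1 = 10110001 (10xxxxxx ✓), payload 110001.
Concatenate: 01010110001 = 0x2B1 (11 bits → U+02B1).

U+02B1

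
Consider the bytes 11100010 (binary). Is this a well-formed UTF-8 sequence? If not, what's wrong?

Leading byte 0xE2 = 11100010 → 3-byte form, but only 1 byte is present.

invalid (sequence truncated)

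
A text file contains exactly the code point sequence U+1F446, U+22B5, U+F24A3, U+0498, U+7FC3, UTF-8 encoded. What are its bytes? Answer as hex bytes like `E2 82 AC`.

F0 9F 91 86 E2 8A B5 F3 B2 92 A3 D2 98 E7 BF 83

U+1F446: 4-byte form → F0 9F 91 86.
U+22B5: 3-byte form → E2 8A B5.
U+F24A3: 4-byte form → F3 B2 92 A3.
U+0498: 2-byte form → D2 98.
U+7FC3: 3-byte form → E7 BF 83.
Concatenated (16 bytes): F0 9F 91 86 E2 8A B5 F3 B2 92 A3 D2 98 E7 BF 83.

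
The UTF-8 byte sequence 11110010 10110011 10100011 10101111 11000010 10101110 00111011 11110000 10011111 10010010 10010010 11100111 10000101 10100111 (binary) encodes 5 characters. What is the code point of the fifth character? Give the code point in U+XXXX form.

U+7167

Offset 0: leading byte 0xF2 = 11110010 → 4-byte char #1 = F2 B3 A3 AF.
Offset 4: leading byte 0xC2 = 11000010 → 2-byte char #2 = C2 AE.
Offset 6: leading byte 0x3B = 00111011 → 1-byte char #3 = 3B.
Offset 7: leading byte 0xF0 = 11110000 → 4-byte char #4 = F0 9F 92 92.
Offset 11: leading byte 0xE7 = 11100111 → 3-byte char #5 = E7 85 A7.
Leading byte 0xE7 = 11100111 matches 1110xxxx → 3-byte sequence.
Byte 1: 0xE7 = 11100111, payload 0111 (4 bits).
Byte 2: 0x85 = 10000101 (10xxxxxx ✓), payload 000101.
Byte 3: 0xA7 = 10100111 (10xxxxxx ✓), payload 100111.
Concatenate: 0111000101100111 = 0x7167 (16 bits → U+7167).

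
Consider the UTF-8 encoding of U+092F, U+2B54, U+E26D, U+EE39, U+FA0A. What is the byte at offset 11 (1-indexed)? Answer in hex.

0xB8

1-indexed offset 11 is 0-indexed offset 10.
U+092F → 3-byte form E0 A4 AF at offsets 0–2.
U+2B54 → 3-byte form E2 AD 94 at offsets 3–5.
U+E26D → 3-byte form EE 89 AD at offsets 6–8.
U+EE39 → 3-byte form EE B8 B9 at offsets 9–11.
Offset 10 falls in char 4's range; it's byte 2 of EE B8 B9 = 0xB8.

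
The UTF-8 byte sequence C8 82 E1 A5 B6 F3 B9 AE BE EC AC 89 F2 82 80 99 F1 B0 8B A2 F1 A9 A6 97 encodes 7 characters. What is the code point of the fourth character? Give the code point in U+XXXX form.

Offset 0: leading byte 0xC8 = 11001000 → 2-byte char #1 = C8 82.
Offset 2: leading byte 0xE1 = 11100001 → 3-byte char #2 = E1 A5 B6.
Offset 5: leading byte 0xF3 = 11110011 → 4-byte char #3 = F3 B9 AE BE.
Offset 9: leading byte 0xEC = 11101100 → 3-byte char #4 = EC AC 89.
Leading byte 0xEC = 11101100 matches 1110xxxx → 3-byte sequence.
Byte 1: 0xEC = 11101100, payload 1100 (4 bits).
Byte 2: 0xAC = 10101100 (10xxxxxx ✓), payload 101100.
Byte 3: 0x89 = 10001001 (10xxxxxx ✓), payload 001001.
Concatenate: 1100101100001001 = 0xCB09 (16 bits → U+CB09).

U+CB09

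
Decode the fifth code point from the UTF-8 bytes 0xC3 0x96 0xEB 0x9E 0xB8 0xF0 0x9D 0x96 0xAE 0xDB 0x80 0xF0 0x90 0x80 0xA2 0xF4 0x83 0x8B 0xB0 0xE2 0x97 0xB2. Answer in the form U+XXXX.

Offset 0: leading byte 0xC3 = 11000011 → 2-byte char #1 = C3 96.
Offset 2: leading byte 0xEB = 11101011 → 3-byte char #2 = EB 9E B8.
Offset 5: leading byte 0xF0 = 11110000 → 4-byte char #3 = F0 9D 96 AE.
Offset 9: leading byte 0xDB = 11011011 → 2-byte char #4 = DB 80.
Offset 11: leading byte 0xF0 = 11110000 → 4-byte char #5 = F0 90 80 A2.
Leading byte 0xF0 = 11110000 matches 11110xxx → 4-byte sequence.
Byte 1: 0xF0 = 11110000, payload 000 (3 bits).
Byte 2: 0x90 = 10010000 (10xxxxxx ✓), payload 010000.
Byte 3: 0x80 = 10000000 (10xxxxxx ✓), payload 000000.
Byte 4: 0xA2 = 10100010 (10xxxxxx ✓), payload 100010.
Concatenate: 000010000000000100010 = 0x10022 (21 bits → U+10022).

U+10022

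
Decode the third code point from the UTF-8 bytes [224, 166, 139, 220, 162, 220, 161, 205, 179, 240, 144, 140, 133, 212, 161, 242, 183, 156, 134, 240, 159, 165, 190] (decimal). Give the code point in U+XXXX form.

Offset 0: leading byte 0xE0 = 11100000 → 3-byte char #1 = E0 A6 8B.
Offset 3: leading byte 0xDC = 11011100 → 2-byte char #2 = DC A2.
Offset 5: leading byte 0xDC = 11011100 → 2-byte char #3 = DC A1.
Leading byte 0xDC = 11011100 matches 110xxxxx → 2-byte sequence.
Byte 1: 0xDC = 11011100, payload 11100 (5 bits).
Byte 2: 0xA1 = 10100001 (10xxxxxx ✓), payload 100001.
Concatenate: 11100100001 = 0x721 (11 bits → U+0721).

U+0721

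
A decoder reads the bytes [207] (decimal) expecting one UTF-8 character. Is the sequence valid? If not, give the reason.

invalid (sequence truncated)

Leading byte 0xCF = 11001111 → 2-byte form, but only 1 byte is present.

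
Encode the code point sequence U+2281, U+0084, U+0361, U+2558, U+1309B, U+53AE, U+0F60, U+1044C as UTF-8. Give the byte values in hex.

U+2281: 3-byte form → E2 8A 81.
U+0084: 2-byte form → C2 84.
U+0361: 2-byte form → CD A1.
U+2558: 3-byte form → E2 95 98.
U+1309B: 4-byte form → F0 93 82 9B.
U+53AE: 3-byte form → E5 8E AE.
U+0F60: 3-byte form → E0 BD A0.
U+1044C: 4-byte form → F0 90 91 8C.
Concatenated (24 bytes): E2 8A 81 C2 84 CD A1 E2 95 98 F0 93 82 9B E5 8E AE E0 BD A0 F0 90 91 8C.

E2 8A 81 C2 84 CD A1 E2 95 98 F0 93 82 9B E5 8E AE E0 BD A0 F0 90 91 8C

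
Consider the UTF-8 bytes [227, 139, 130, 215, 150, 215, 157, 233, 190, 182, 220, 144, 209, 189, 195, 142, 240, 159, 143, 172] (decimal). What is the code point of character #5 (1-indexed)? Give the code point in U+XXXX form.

U+0710

Offset 0: leading byte 0xE3 = 11100011 → 3-byte char #1 = E3 8B 82.
Offset 3: leading byte 0xD7 = 11010111 → 2-byte char #2 = D7 96.
Offset 5: leading byte 0xD7 = 11010111 → 2-byte char #3 = D7 9D.
Offset 7: leading byte 0xE9 = 11101001 → 3-byte char #4 = E9 BE B6.
Offset 10: leading byte 0xDC = 11011100 → 2-byte char #5 = DC 90.
Leading byte 0xDC = 11011100 matches 110xxxxx → 2-byte sequence.
Byte 1: 0xDC = 11011100, payload 11100 (5 bits).
Byte 2: 0x90 = 10010000 (10xxxxxx ✓), payload 010000.
Concatenate: 11100010000 = 0x710 (11 bits → U+0710).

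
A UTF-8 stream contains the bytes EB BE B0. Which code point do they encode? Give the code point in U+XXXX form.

Leading byte 0xEB = 11101011 matches 1110xxxx → 3-byte sequence.
Byte 1: 0xEB = 11101011, payload 1011 (4 bits).
Byte 2: 0xBE = 10111110 (10xxxxxx ✓), payload 111110.
Byte 3: 0xB0 = 10110000 (10xxxxxx ✓), payload 110000.
Concatenate: 1011111110110000 = 0xBFB0 (16 bits → U+BFB0).

U+BFB0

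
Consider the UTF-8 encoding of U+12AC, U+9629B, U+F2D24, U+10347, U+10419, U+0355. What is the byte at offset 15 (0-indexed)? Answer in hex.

0xF0

U+12AC → 3-byte form E1 8A AC at offsets 0–2.
U+9629B → 4-byte form F2 96 8A 9B at offsets 3–6.
U+F2D24 → 4-byte form F3 B2 B4 A4 at offsets 7–10.
U+10347 → 4-byte form F0 90 8D 87 at offsets 11–14.
U+10419 → 4-byte form F0 90 90 99 at offsets 15–18.
Offset 15 falls in char 5's range; it's byte 1 of F0 90 90 99 = 0xF0.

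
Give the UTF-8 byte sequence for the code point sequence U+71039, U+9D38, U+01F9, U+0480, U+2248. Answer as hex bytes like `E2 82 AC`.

U+71039: 4-byte form → F1 B1 80 B9.
U+9D38: 3-byte form → E9 B4 B8.
U+01F9: 2-byte form → C7 B9.
U+0480: 2-byte form → D2 80.
U+2248: 3-byte form → E2 89 88.
Concatenated (14 bytes): F1 B1 80 B9 E9 B4 B8 C7 B9 D2 80 E2 89 88.

F1 B1 80 B9 E9 B4 B8 C7 B9 D2 80 E2 89 88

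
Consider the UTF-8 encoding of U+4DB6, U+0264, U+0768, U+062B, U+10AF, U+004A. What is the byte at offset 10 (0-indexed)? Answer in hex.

0x82

U+4DB6 → 3-byte form E4 B6 B6 at offsets 0–2.
U+0264 → 2-byte form C9 A4 at offsets 3–4.
U+0768 → 2-byte form DD A8 at offsets 5–6.
U+062B → 2-byte form D8 AB at offsets 7–8.
U+10AF → 3-byte form E1 82 AF at offsets 9–11.
Offset 10 falls in char 5's range; it's byte 2 of E1 82 AF = 0x82.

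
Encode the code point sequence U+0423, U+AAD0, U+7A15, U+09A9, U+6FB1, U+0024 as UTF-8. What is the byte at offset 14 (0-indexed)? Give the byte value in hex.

0x24

U+0423 → 2-byte form D0 A3 at offsets 0–1.
U+AAD0 → 3-byte form EA AB 90 at offsets 2–4.
U+7A15 → 3-byte form E7 A8 95 at offsets 5–7.
U+09A9 → 3-byte form E0 A6 A9 at offsets 8–10.
U+6FB1 → 3-byte form E6 BE B1 at offsets 11–13.
U+0024 → 1-byte form 24 at offsets 14–14.
Offset 14 falls in char 6's range; it's byte 1 of 24 = 0x24.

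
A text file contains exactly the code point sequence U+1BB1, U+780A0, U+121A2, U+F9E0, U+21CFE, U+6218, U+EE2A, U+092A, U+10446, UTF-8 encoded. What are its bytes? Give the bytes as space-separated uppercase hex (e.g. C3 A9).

E1 AE B1 F1 B8 82 A0 F0 92 86 A2 EF A7 A0 F0 A1 B3 BE E6 88 98 EE B8 AA E0 A4 AA F0 90 91 86

U+1BB1: 3-byte form → E1 AE B1.
U+780A0: 4-byte form → F1 B8 82 A0.
U+121A2: 4-byte form → F0 92 86 A2.
U+F9E0: 3-byte form → EF A7 A0.
U+21CFE: 4-byte form → F0 A1 B3 BE.
U+6218: 3-byte form → E6 88 98.
U+EE2A: 3-byte form → EE B8 AA.
U+092A: 3-byte form → E0 A4 AA.
U+10446: 4-byte form → F0 90 91 86.
Concatenated (31 bytes): E1 AE B1 F1 B8 82 A0 F0 92 86 A2 EF A7 A0 F0 A1 B3 BE E6 88 98 EE B8 AA E0 A4 AA F0 90 91 86.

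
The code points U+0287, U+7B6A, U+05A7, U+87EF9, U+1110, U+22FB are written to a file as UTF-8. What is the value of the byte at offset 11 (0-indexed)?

0xE1

U+0287 → 2-byte form CA 87 at offsets 0–1.
U+7B6A → 3-byte form E7 AD AA at offsets 2–4.
U+05A7 → 2-byte form D6 A7 at offsets 5–6.
U+87EF9 → 4-byte form F2 87 BB B9 at offsets 7–10.
U+1110 → 3-byte form E1 84 90 at offsets 11–13.
Offset 11 falls in char 5's range; it's byte 1 of E1 84 90 = 0xE1.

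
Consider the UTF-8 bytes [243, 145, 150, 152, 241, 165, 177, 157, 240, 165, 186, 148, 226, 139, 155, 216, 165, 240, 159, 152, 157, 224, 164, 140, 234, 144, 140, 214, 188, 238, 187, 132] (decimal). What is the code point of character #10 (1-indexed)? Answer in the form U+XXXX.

Offset 0: leading byte 0xF3 = 11110011 → 4-byte char #1 = F3 91 96 98.
Offset 4: leading byte 0xF1 = 11110001 → 4-byte char #2 = F1 A5 B1 9D.
Offset 8: leading byte 0xF0 = 11110000 → 4-byte char #3 = F0 A5 BA 94.
Offset 12: leading byte 0xE2 = 11100010 → 3-byte char #4 = E2 8B 9B.
Offset 15: leading byte 0xD8 = 11011000 → 2-byte char #5 = D8 A5.
Offset 17: leading byte 0xF0 = 11110000 → 4-byte char #6 = F0 9F 98 9D.
Offset 21: leading byte 0xE0 = 11100000 → 3-byte char #7 = E0 A4 8C.
Offset 24: leading byte 0xEA = 11101010 → 3-byte char #8 = EA 90 8C.
Offset 27: leading byte 0xD6 = 11010110 → 2-byte char #9 = D6 BC.
Offset 29: leading byte 0xEE = 11101110 → 3-byte char #10 = EE BB 84.
Leading byte 0xEE = 11101110 matches 1110xxxx → 3-byte sequence.
Byte 1: 0xEE = 11101110, payload 1110 (4 bits).
Byte 2: 0xBB = 10111011 (10xxxxxx ✓), payload 111011.
Byte 3: 0x84 = 10000100 (10xxxxxx ✓), payload 000100.
Concatenate: 1110111011000100 = 0xEEC4 (16 bits → U+EEC4).

U+EEC4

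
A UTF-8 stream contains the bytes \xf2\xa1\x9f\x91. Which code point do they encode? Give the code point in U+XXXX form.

U+A17D1

Leading byte 0xF2 = 11110010 matches 11110xxx → 4-byte sequence.
Byte 1: 0xF2 = 11110010, payload 010 (3 bits).
Byte 2: 0xA1 = 10100001 (10xxxxxx ✓), payload 100001.
Byte 3: 0x9F = 10011111 (10xxxxxx ✓), payload 011111.
Byte 4: 0x91 = 10010001 (10xxxxxx ✓), payload 010001.
Concatenate: 010100001011111010001 = 0xA17D1 (21 bits → U+A17D1).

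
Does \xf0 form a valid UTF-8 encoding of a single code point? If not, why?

Leading byte 0xF0 = 11110000 → 4-byte form, but only 1 byte is present.

invalid (sequence truncated)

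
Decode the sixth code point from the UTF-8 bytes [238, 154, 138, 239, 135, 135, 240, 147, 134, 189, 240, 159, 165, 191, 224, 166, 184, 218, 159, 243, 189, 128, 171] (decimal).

Offset 0: leading byte 0xEE = 11101110 → 3-byte char #1 = EE 9A 8A.
Offset 3: leading byte 0xEF = 11101111 → 3-byte char #2 = EF 87 87.
Offset 6: leading byte 0xF0 = 11110000 → 4-byte char #3 = F0 93 86 BD.
Offset 10: leading byte 0xF0 = 11110000 → 4-byte char #4 = F0 9F A5 BF.
Offset 14: leading byte 0xE0 = 11100000 → 3-byte char #5 = E0 A6 B8.
Offset 17: leading byte 0xDA = 11011010 → 2-byte char #6 = DA 9F.
Leading byte 0xDA = 11011010 matches 110xxxxx → 2-byte sequence.
Byte 1: 0xDA = 11011010, payload 11010 (5 bits).
Byte 2: 0x9F = 10011111 (10xxxxxx ✓), payload 011111.
Concatenate: 11010011111 = 0x69F (11 bits → U+069F).

U+069F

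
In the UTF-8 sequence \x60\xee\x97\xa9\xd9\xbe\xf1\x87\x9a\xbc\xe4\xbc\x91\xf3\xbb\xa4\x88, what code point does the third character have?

U+067E

Offset 0: leading byte 0x60 = 01100000 → 1-byte char #1 = 60.
Offset 1: leading byte 0xEE = 11101110 → 3-byte char #2 = EE 97 A9.
Offset 4: leading byte 0xD9 = 11011001 → 2-byte char #3 = D9 BE.
Leading byte 0xD9 = 11011001 matches 110xxxxx → 2-byte sequence.
Byte 1: 0xD9 = 11011001, payload 11001 (5 bits).
Byte 2: 0xBE = 10111110 (10xxxxxx ✓), payload 111110.
Concatenate: 11001111110 = 0x67E (11 bits → U+067E).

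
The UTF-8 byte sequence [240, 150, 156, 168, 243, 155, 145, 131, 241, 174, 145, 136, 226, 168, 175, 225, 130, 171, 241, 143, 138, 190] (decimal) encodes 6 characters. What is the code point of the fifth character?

U+10AB

Offset 0: leading byte 0xF0 = 11110000 → 4-byte char #1 = F0 96 9C A8.
Offset 4: leading byte 0xF3 = 11110011 → 4-byte char #2 = F3 9B 91 83.
Offset 8: leading byte 0xF1 = 11110001 → 4-byte char #3 = F1 AE 91 88.
Offset 12: leading byte 0xE2 = 11100010 → 3-byte char #4 = E2 A8 AF.
Offset 15: leading byte 0xE1 = 11100001 → 3-byte char #5 = E1 82 AB.
Leading byte 0xE1 = 11100001 matches 1110xxxx → 3-byte sequence.
Byte 1: 0xE1 = 11100001, payload 0001 (4 bits).
Byte 2: 0x82 = 10000010 (10xxxxxx ✓), payload 000010.
Byte 3: 0xAB = 10101011 (10xxxxxx ✓), payload 101011.
Concatenate: 0001000010101011 = 0x10AB (16 bits → U+10AB).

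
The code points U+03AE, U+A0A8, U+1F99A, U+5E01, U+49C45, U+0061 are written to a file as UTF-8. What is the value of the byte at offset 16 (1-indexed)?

1-indexed offset 16 is 0-indexed offset 15.
U+03AE → 2-byte form CE AE at offsets 0–1.
U+A0A8 → 3-byte form EA 82 A8 at offsets 2–4.
U+1F99A → 4-byte form F0 9F A6 9A at offsets 5–8.
U+5E01 → 3-byte form E5 B8 81 at offsets 9–11.
U+49C45 → 4-byte form F1 89 B1 85 at offsets 12–15.
Offset 15 falls in char 5's range; it's byte 4 of F1 89 B1 85 = 0x85.

0x85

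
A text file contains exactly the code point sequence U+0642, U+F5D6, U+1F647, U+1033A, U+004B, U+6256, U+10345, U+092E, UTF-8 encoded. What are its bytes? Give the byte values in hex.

D9 82 EF 97 96 F0 9F 99 87 F0 90 8C BA 4B E6 89 96 F0 90 8D 85 E0 A4 AE

U+0642: 2-byte form → D9 82.
U+F5D6: 3-byte form → EF 97 96.
U+1F647: 4-byte form → F0 9F 99 87.
U+1033A: 4-byte form → F0 90 8C BA.
U+004B: 1-byte form → 4B.
U+6256: 3-byte form → E6 89 96.
U+10345: 4-byte form → F0 90 8D 85.
U+092E: 3-byte form → E0 A4 AE.
Concatenated (24 bytes): D9 82 EF 97 96 F0 9F 99 87 F0 90 8C BA 4B E6 89 96 F0 90 8D 85 E0 A4 AE.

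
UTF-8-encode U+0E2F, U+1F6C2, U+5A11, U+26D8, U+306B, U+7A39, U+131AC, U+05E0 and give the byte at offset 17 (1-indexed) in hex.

1-indexed offset 17 is 0-indexed offset 16.
U+0E2F → 3-byte form E0 B8 AF at offsets 0–2.
U+1F6C2 → 4-byte form F0 9F 9B 82 at offsets 3–6.
U+5A11 → 3-byte form E5 A8 91 at offsets 7–9.
U+26D8 → 3-byte form E2 9B 98 at offsets 10–12.
U+306B → 3-byte form E3 81 AB at offsets 13–15.
U+7A39 → 3-byte form E7 A8 B9 at offsets 16–18.
Offset 16 falls in char 6's range; it's byte 1 of E7 A8 B9 = 0xE7.

0xE7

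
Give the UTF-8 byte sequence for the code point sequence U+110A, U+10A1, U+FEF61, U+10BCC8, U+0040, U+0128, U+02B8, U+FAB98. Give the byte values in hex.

U+110A: 3-byte form → E1 84 8A.
U+10A1: 3-byte form → E1 82 A1.
U+FEF61: 4-byte form → F3 BE BD A1.
U+10BCC8: 4-byte form → F4 8B B3 88.
U+0040: 1-byte form → 40.
U+0128: 2-byte form → C4 A8.
U+02B8: 2-byte form → CA B8.
U+FAB98: 4-byte form → F3 BA AE 98.
Concatenated (23 bytes): E1 84 8A E1 82 A1 F3 BE BD A1 F4 8B B3 88 40 C4 A8 CA B8 F3 BA AE 98.

E1 84 8A E1 82 A1 F3 BE BD A1 F4 8B B3 88 40 C4 A8 CA B8 F3 BA AE 98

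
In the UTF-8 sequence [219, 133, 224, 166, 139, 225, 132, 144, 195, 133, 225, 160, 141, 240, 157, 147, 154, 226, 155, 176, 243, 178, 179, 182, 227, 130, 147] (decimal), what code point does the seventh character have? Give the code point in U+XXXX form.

U+26F0

Offset 0: leading byte 0xDB = 11011011 → 2-byte char #1 = DB 85.
Offset 2: leading byte 0xE0 = 11100000 → 3-byte char #2 = E0 A6 8B.
Offset 5: leading byte 0xE1 = 11100001 → 3-byte char #3 = E1 84 90.
Offset 8: leading byte 0xC3 = 11000011 → 2-byte char #4 = C3 85.
Offset 10: leading byte 0xE1 = 11100001 → 3-byte char #5 = E1 A0 8D.
Offset 13: leading byte 0xF0 = 11110000 → 4-byte char #6 = F0 9D 93 9A.
Offset 17: leading byte 0xE2 = 11100010 → 3-byte char #7 = E2 9B B0.
Leading byte 0xE2 = 11100010 matches 1110xxxx → 3-byte sequence.
Byte 1: 0xE2 = 11100010, payload 0010 (4 bits).
Byte 2: 0x9B = 10011011 (10xxxxxx ✓), payload 011011.
Byte 3: 0xB0 = 10110000 (10xxxxxx ✓), payload 110000.
Concatenate: 0010011011110000 = 0x26F0 (16 bits → U+26F0).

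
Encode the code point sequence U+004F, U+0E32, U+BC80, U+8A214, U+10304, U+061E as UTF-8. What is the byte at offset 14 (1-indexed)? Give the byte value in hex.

1-indexed offset 14 is 0-indexed offset 13.
U+004F → 1-byte form 4F at offsets 0–0.
U+0E32 → 3-byte form E0 B8 B2 at offsets 1–3.
U+BC80 → 3-byte form EB B2 80 at offsets 4–6.
U+8A214 → 4-byte form F2 8A 88 94 at offsets 7–10.
U+10304 → 4-byte form F0 90 8C 84 at offsets 11–14.
Offset 13 falls in char 5's range; it's byte 3 of F0 90 8C 84 = 0x8C.

0x8C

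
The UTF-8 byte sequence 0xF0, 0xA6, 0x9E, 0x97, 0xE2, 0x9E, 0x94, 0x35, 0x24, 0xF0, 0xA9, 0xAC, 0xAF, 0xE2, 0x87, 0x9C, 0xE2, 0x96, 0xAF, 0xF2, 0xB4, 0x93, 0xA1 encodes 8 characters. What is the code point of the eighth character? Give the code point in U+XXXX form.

U+B44E1

Offset 0: leading byte 0xF0 = 11110000 → 4-byte char #1 = F0 A6 9E 97.
Offset 4: leading byte 0xE2 = 11100010 → 3-byte char #2 = E2 9E 94.
Offset 7: leading byte 0x35 = 00110101 → 1-byte char #3 = 35.
Offset 8: leading byte 0x24 = 00100100 → 1-byte char #4 = 24.
Offset 9: leading byte 0xF0 = 11110000 → 4-byte char #5 = F0 A9 AC AF.
Offset 13: leading byte 0xE2 = 11100010 → 3-byte char #6 = E2 87 9C.
Offset 16: leading byte 0xE2 = 11100010 → 3-byte char #7 = E2 96 AF.
Offset 19: leading byte 0xF2 = 11110010 → 4-byte char #8 = F2 B4 93 A1.
Leading byte 0xF2 = 11110010 matches 11110xxx → 4-byte sequence.
Byte 1: 0xF2 = 11110010, payload 010 (3 bits).
Byte 2: 0xB4 = 10110100 (10xxxxxx ✓), payload 110100.
Byte 3: 0x93 = 10010011 (10xxxxxx ✓), payload 010011.
Byte 4: 0xA1 = 10100001 (10xxxxxx ✓), payload 100001.
Concatenate: 010110100010011100001 = 0xB44E1 (21 bits → U+B44E1).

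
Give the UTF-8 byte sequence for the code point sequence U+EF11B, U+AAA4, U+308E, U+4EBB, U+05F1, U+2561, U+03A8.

U+EF11B: 4-byte form → F3 AF 84 9B.
U+AAA4: 3-byte form → EA AA A4.
U+308E: 3-byte form → E3 82 8E.
U+4EBB: 3-byte form → E4 BA BB.
U+05F1: 2-byte form → D7 B1.
U+2561: 3-byte form → E2 95 A1.
U+03A8: 2-byte form → CE A8.
Concatenated (20 bytes): F3 AF 84 9B EA AA A4 E3 82 8E E4 BA BB D7 B1 E2 95 A1 CE A8.

F3 AF 84 9B EA AA A4 E3 82 8E E4 BA BB D7 B1 E2 95 A1 CE A8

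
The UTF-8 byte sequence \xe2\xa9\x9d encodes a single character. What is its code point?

Leading byte 0xE2 = 11100010 matches 1110xxxx → 3-byte sequence.
Byte 1: 0xE2 = 11100010, payload 0010 (4 bits).
Byte 2: 0xA9 = 10101001 (10xxxxxx ✓), payload 101001.
Byte 3: 0x9D = 10011101 (10xxxxxx ✓), payload 011101.
Concatenate: 0010101001011101 = 0x2A5D (16 bits → U+2A5D).

U+2A5D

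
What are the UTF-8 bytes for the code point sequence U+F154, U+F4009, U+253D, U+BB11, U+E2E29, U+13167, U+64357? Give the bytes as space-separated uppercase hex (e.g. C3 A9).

U+F154: 3-byte form → EF 85 94.
U+F4009: 4-byte form → F3 B4 80 89.
U+253D: 3-byte form → E2 94 BD.
U+BB11: 3-byte form → EB AC 91.
U+E2E29: 4-byte form → F3 A2 B8 A9.
U+13167: 4-byte form → F0 93 85 A7.
U+64357: 4-byte form → F1 A4 8D 97.
Concatenated (25 bytes): EF 85 94 F3 B4 80 89 E2 94 BD EB AC 91 F3 A2 B8 A9 F0 93 85 A7 F1 A4 8D 97.

EF 85 94 F3 B4 80 89 E2 94 BD EB AC 91 F3 A2 B8 A9 F0 93 85 A7 F1 A4 8D 97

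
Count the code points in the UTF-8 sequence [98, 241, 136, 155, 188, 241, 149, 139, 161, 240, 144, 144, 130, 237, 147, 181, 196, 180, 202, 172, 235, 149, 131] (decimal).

8

Byte at offset 0: 0x62 = 01100010 → 1-byte char (#1). Advance 1.
Byte at offset 1: 0xF1 = 11110001 → 4-byte char (#2). Advance 4.
Byte at offset 5: 0xF1 = 11110001 → 4-byte char (#3). Advance 4.
Byte at offset 9: 0xF0 = 11110000 → 4-byte char (#4). Advance 4.
Byte at offset 13: 0xED = 11101101 → 3-byte char (#5). Advance 3.
Byte at offset 16: 0xC4 = 11000100 → 2-byte char (#6). Advance 2.
Byte at offset 18: 0xCA = 11001010 → 2-byte char (#7). Advance 2.
Byte at offset 20: 0xEB = 11101011 → 3-byte char (#8). Advance 3.
Reached end at offset 23 after 8 code points.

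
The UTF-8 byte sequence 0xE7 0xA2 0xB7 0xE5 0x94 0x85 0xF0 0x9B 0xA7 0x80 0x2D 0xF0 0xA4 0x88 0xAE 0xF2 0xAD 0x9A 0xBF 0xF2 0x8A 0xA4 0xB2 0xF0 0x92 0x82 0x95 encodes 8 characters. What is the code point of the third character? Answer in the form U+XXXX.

U+1B9C0

Offset 0: leading byte 0xE7 = 11100111 → 3-byte char #1 = E7 A2 B7.
Offset 3: leading byte 0xE5 = 11100101 → 3-byte char #2 = E5 94 85.
Offset 6: leading byte 0xF0 = 11110000 → 4-byte char #3 = F0 9B A7 80.
Leading byte 0xF0 = 11110000 matches 11110xxx → 4-byte sequence.
Byte 1: 0xF0 = 11110000, payload 000 (3 bits).
Byte 2: 0x9B = 10011011 (10xxxxxx ✓), payload 011011.
Byte 3: 0xA7 = 10100111 (10xxxxxx ✓), payload 100111.
Byte 4: 0x80 = 10000000 (10xxxxxx ✓), payload 000000.
Concatenate: 000011011100111000000 = 0x1B9C0 (21 bits → U+1B9C0).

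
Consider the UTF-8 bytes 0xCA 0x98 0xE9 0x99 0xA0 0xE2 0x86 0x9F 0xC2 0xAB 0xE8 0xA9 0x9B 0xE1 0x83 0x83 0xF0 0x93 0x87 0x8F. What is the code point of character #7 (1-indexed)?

Offset 0: leading byte 0xCA = 11001010 → 2-byte char #1 = CA 98.
Offset 2: leading byte 0xE9 = 11101001 → 3-byte char #2 = E9 99 A0.
Offset 5: leading byte 0xE2 = 11100010 → 3-byte char #3 = E2 86 9F.
Offset 8: leading byte 0xC2 = 11000010 → 2-byte char #4 = C2 AB.
Offset 10: leading byte 0xE8 = 11101000 → 3-byte char #5 = E8 A9 9B.
Offset 13: leading byte 0xE1 = 11100001 → 3-byte char #6 = E1 83 83.
Offset 16: leading byte 0xF0 = 11110000 → 4-byte char #7 = F0 93 87 8F.
Leading byte 0xF0 = 11110000 matches 11110xxx → 4-byte sequence.
Byte 1: 0xF0 = 11110000, payload 000 (3 bits).
Byte 2: 0x93 = 10010011 (10xxxxxx ✓), payload 010011.
Byte 3: 0x87 = 10000111 (10xxxxxx ✓), payload 000111.
Byte 4: 0x8F = 10001111 (10xxxxxx ✓), payload 001111.
Concatenate: 000010011000111001111 = 0x131CF (21 bits → U+131CF).

U+131CF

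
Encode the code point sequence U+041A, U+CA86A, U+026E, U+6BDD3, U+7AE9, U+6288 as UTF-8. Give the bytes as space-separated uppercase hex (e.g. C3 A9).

U+041A: 2-byte form → D0 9A.
U+CA86A: 4-byte form → F3 8A A1 AA.
U+026E: 2-byte form → C9 AE.
U+6BDD3: 4-byte form → F1 AB B7 93.
U+7AE9: 3-byte form → E7 AB A9.
U+6288: 3-byte form → E6 8A 88.
Concatenated (18 bytes): D0 9A F3 8A A1 AA C9 AE F1 AB B7 93 E7 AB A9 E6 8A 88.

D0 9A F3 8A A1 AA C9 AE F1 AB B7 93 E7 AB A9 E6 8A 88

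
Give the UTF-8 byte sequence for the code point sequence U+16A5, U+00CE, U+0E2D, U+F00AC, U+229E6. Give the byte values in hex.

E1 9A A5 C3 8E E0 B8 AD F3 B0 82 AC F0 A2 A7 A6

U+16A5: 3-byte form → E1 9A A5.
U+00CE: 2-byte form → C3 8E.
U+0E2D: 3-byte form → E0 B8 AD.
U+F00AC: 4-byte form → F3 B0 82 AC.
U+229E6: 4-byte form → F0 A2 A7 A6.
Concatenated (16 bytes): E1 9A A5 C3 8E E0 B8 AD F3 B0 82 AC F0 A2 A7 A6.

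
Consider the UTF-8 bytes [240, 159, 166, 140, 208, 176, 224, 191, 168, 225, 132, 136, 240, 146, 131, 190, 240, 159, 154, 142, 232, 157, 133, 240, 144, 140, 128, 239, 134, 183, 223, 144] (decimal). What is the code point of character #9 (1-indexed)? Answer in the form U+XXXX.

U+F1B7

Offset 0: leading byte 0xF0 = 11110000 → 4-byte char #1 = F0 9F A6 8C.
Offset 4: leading byte 0xD0 = 11010000 → 2-byte char #2 = D0 B0.
Offset 6: leading byte 0xE0 = 11100000 → 3-byte char #3 = E0 BF A8.
Offset 9: leading byte 0xE1 = 11100001 → 3-byte char #4 = E1 84 88.
Offset 12: leading byte 0xF0 = 11110000 → 4-byte char #5 = F0 92 83 BE.
Offset 16: leading byte 0xF0 = 11110000 → 4-byte char #6 = F0 9F 9A 8E.
Offset 20: leading byte 0xE8 = 11101000 → 3-byte char #7 = E8 9D 85.
Offset 23: leading byte 0xF0 = 11110000 → 4-byte char #8 = F0 90 8C 80.
Offset 27: leading byte 0xEF = 11101111 → 3-byte char #9 = EF 86 B7.
Leading byte 0xEF = 11101111 matches 1110xxxx → 3-byte sequence.
Byte 1: 0xEF = 11101111, payload 1111 (4 bits).
Byte 2: 0x86 = 10000110 (10xxxxxx ✓), payload 000110.
Byte 3: 0xB7 = 10110111 (10xxxxxx ✓), payload 110111.
Concatenate: 1111000110110111 = 0xF1B7 (16 bits → U+F1B7).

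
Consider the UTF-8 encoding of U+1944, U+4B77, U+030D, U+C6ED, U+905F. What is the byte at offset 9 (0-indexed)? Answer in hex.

0x9B

U+1944 → 3-byte form E1 A5 84 at offsets 0–2.
U+4B77 → 3-byte form E4 AD B7 at offsets 3–5.
U+030D → 2-byte form CC 8D at offsets 6–7.
U+C6ED → 3-byte form EC 9B AD at offsets 8–10.
Offset 9 falls in char 4's range; it's byte 2 of EC 9B AD = 0x9B.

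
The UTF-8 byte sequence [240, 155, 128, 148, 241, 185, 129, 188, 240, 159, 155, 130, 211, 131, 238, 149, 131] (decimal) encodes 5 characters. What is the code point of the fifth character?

U+E543

Offset 0: leading byte 0xF0 = 11110000 → 4-byte char #1 = F0 9B 80 94.
Offset 4: leading byte 0xF1 = 11110001 → 4-byte char #2 = F1 B9 81 BC.
Offset 8: leading byte 0xF0 = 11110000 → 4-byte char #3 = F0 9F 9B 82.
Offset 12: leading byte 0xD3 = 11010011 → 2-byte char #4 = D3 83.
Offset 14: leading byte 0xEE = 11101110 → 3-byte char #5 = EE 95 83.
Leading byte 0xEE = 11101110 matches 1110xxxx → 3-byte sequence.
Byte 1: 0xEE = 11101110, payload 1110 (4 bits).
Byte 2: 0x95 = 10010101 (10xxxxxx ✓), payload 010101.
Byte 3: 0x83 = 10000011 (10xxxxxx ✓), payload 000011.
Concatenate: 1110010101000011 = 0xE543 (16 bits → U+E543).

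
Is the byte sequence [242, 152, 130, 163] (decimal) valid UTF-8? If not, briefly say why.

valid

Leading byte 0xF2 = 11110010 → 4-byte form.
Continuation bytes 0x98=10011000, 0x82=10000010, 0xA3=10100011 all match 10xxxxxx.
Decoded value 0x980A3 is ≥ 0x10000 (shortest form) and not a surrogate.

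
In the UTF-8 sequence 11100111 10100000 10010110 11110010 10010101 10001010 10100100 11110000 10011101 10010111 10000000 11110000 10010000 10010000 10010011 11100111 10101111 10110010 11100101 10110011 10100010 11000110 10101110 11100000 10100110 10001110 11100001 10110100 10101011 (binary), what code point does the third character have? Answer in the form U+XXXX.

U+1D5C0

Offset 0: leading byte 0xE7 = 11100111 → 3-byte char #1 = E7 A0 96.
Offset 3: leading byte 0xF2 = 11110010 → 4-byte char #2 = F2 95 8A A4.
Offset 7: leading byte 0xF0 = 11110000 → 4-byte char #3 = F0 9D 97 80.
Leading byte 0xF0 = 11110000 matches 11110xxx → 4-byte sequence.
Byte 1: 0xF0 = 11110000, payload 000 (3 bits).
Byte 2: 0x9D = 10011101 (10xxxxxx ✓), payload 011101.
Byte 3: 0x97 = 10010111 (10xxxxxx ✓), payload 010111.
Byte 4: 0x80 = 10000000 (10xxxxxx ✓), payload 000000.
Concatenate: 000011101010111000000 = 0x1D5C0 (21 bits → U+1D5C0).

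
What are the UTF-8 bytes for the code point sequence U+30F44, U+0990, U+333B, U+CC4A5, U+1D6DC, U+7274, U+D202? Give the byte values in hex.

F0 B0 BD 84 E0 A6 90 E3 8C BB F3 8C 92 A5 F0 9D 9B 9C E7 89 B4 ED 88 82

U+30F44: 4-byte form → F0 B0 BD 84.
U+0990: 3-byte form → E0 A6 90.
U+333B: 3-byte form → E3 8C BB.
U+CC4A5: 4-byte form → F3 8C 92 A5.
U+1D6DC: 4-byte form → F0 9D 9B 9C.
U+7274: 3-byte form → E7 89 B4.
U+D202: 3-byte form → ED 88 82.
Concatenated (24 bytes): F0 B0 BD 84 E0 A6 90 E3 8C BB F3 8C 92 A5 F0 9D 9B 9C E7 89 B4 ED 88 82.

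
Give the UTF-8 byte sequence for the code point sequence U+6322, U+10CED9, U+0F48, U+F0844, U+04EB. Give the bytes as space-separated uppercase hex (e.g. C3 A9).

U+6322: 3-byte form → E6 8C A2.
U+10CED9: 4-byte form → F4 8C BB 99.
U+0F48: 3-byte form → E0 BD 88.
U+F0844: 4-byte form → F3 B0 A1 84.
U+04EB: 2-byte form → D3 AB.
Concatenated (16 bytes): E6 8C A2 F4 8C BB 99 E0 BD 88 F3 B0 A1 84 D3 AB.

E6 8C A2 F4 8C BB 99 E0 BD 88 F3 B0 A1 84 D3 AB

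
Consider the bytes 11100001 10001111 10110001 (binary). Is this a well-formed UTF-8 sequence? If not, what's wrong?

Leading byte 0xE1 = 11100001 → 3-byte form.
Continuation bytes 0x8F=10001111, 0xB1=10110001 all match 10xxxxxx.
Decoded value 0x13F1 is ≥ 0x800 (shortest form) and not a surrogate.

valid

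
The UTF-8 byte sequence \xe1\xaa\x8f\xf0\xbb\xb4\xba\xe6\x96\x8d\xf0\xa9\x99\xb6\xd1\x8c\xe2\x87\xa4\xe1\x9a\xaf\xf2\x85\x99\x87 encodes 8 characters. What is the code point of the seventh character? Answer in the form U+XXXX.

Offset 0: leading byte 0xE1 = 11100001 → 3-byte char #1 = E1 AA 8F.
Offset 3: leading byte 0xF0 = 11110000 → 4-byte char #2 = F0 BB B4 BA.
Offset 7: leading byte 0xE6 = 11100110 → 3-byte char #3 = E6 96 8D.
Offset 10: leading byte 0xF0 = 11110000 → 4-byte char #4 = F0 A9 99 B6.
Offset 14: leading byte 0xD1 = 11010001 → 2-byte char #5 = D1 8C.
Offset 16: leading byte 0xE2 = 11100010 → 3-byte char #6 = E2 87 A4.
Offset 19: leading byte 0xE1 = 11100001 → 3-byte char #7 = E1 9A AF.
Leading byte 0xE1 = 11100001 matches 1110xxxx → 3-byte sequence.
Byte 1: 0xE1 = 11100001, payload 0001 (4 bits).
Byte 2: 0x9A = 10011010 (10xxxxxx ✓), payload 011010.
Byte 3: 0xAF = 10101111 (10xxxxxx ✓), payload 101111.
Concatenate: 0001011010101111 = 0x16AF (16 bits → U+16AF).

U+16AF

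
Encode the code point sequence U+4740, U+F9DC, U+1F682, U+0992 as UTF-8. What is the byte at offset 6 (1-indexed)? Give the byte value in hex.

1-indexed offset 6 is 0-indexed offset 5.
U+4740 → 3-byte form E4 9D 80 at offsets 0–2.
U+F9DC → 3-byte form EF A7 9C at offsets 3–5.
Offset 5 falls in char 2's range; it's byte 3 of EF A7 9C = 0x9C.

0x9C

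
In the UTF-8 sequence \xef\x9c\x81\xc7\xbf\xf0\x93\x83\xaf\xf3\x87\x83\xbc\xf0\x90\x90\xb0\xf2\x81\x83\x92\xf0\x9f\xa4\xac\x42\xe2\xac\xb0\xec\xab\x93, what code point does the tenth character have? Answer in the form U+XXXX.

Offset 0: leading byte 0xEF = 11101111 → 3-byte char #1 = EF 9C 81.
Offset 3: leading byte 0xC7 = 11000111 → 2-byte char #2 = C7 BF.
Offset 5: leading byte 0xF0 = 11110000 → 4-byte char #3 = F0 93 83 AF.
Offset 9: leading byte 0xF3 = 11110011 → 4-byte char #4 = F3 87 83 BC.
Offset 13: leading byte 0xF0 = 11110000 → 4-byte char #5 = F0 90 90 B0.
Offset 17: leading byte 0xF2 = 11110010 → 4-byte char #6 = F2 81 83 92.
Offset 21: leading byte 0xF0 = 11110000 → 4-byte char #7 = F0 9F A4 AC.
Offset 25: leading byte 0x42 = 01000010 → 1-byte char #8 = 42.
Offset 26: leading byte 0xE2 = 11100010 → 3-byte char #9 = E2 AC B0.
Offset 29: leading byte 0xEC = 11101100 → 3-byte char #10 = EC AB 93.
Leading byte 0xEC = 11101100 matches 1110xxxx → 3-byte sequence.
Byte 1: 0xEC = 11101100, payload 1100 (4 bits).
Byte 2: 0xAB = 10101011 (10xxxxxx ✓), payload 101011.
Byte 3: 0x93 = 10010011 (10xxxxxx ✓), payload 010011.
Concatenate: 1100101011010011 = 0xCAD3 (16 bits → U+CAD3).

U+CAD3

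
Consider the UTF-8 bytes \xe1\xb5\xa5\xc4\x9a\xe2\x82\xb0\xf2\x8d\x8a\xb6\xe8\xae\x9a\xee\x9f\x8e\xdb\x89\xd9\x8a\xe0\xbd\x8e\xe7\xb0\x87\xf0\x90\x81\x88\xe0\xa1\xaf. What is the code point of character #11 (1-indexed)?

Offset 0: leading byte 0xE1 = 11100001 → 3-byte char #1 = E1 B5 A5.
Offset 3: leading byte 0xC4 = 11000100 → 2-byte char #2 = C4 9A.
Offset 5: leading byte 0xE2 = 11100010 → 3-byte char #3 = E2 82 B0.
Offset 8: leading byte 0xF2 = 11110010 → 4-byte char #4 = F2 8D 8A B6.
Offset 12: leading byte 0xE8 = 11101000 → 3-byte char #5 = E8 AE 9A.
Offset 15: leading byte 0xEE = 11101110 → 3-byte char #6 = EE 9F 8E.
Offset 18: leading byte 0xDB = 11011011 → 2-byte char #7 = DB 89.
Offset 20: leading byte 0xD9 = 11011001 → 2-byte char #8 = D9 8A.
Offset 22: leading byte 0xE0 = 11100000 → 3-byte char #9 = E0 BD 8E.
Offset 25: leading byte 0xE7 = 11100111 → 3-byte char #10 = E7 B0 87.
Offset 28: leading byte 0xF0 = 11110000 → 4-byte char #11 = F0 90 81 88.
Leading byte 0xF0 = 11110000 matches 11110xxx → 4-byte sequence.
Byte 1: 0xF0 = 11110000, payload 000 (3 bits).
Byte 2: 0x90 = 10010000 (10xxxxxx ✓), payload 010000.
Byte 3: 0x81 = 10000001 (10xxxxxx ✓), payload 000001.
Byte 4: 0x88 = 10001000 (10xxxxxx ✓), payload 001000.
Concatenate: 000010000000001001000 = 0x10048 (21 bits → U+10048).

U+10048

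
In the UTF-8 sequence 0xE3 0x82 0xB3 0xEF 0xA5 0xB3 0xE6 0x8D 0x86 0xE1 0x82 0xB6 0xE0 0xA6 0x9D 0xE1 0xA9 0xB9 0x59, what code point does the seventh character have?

Offset 0: leading byte 0xE3 = 11100011 → 3-byte char #1 = E3 82 B3.
Offset 3: leading byte 0xEF = 11101111 → 3-byte char #2 = EF A5 B3.
Offset 6: leading byte 0xE6 = 11100110 → 3-byte char #3 = E6 8D 86.
Offset 9: leading byte 0xE1 = 11100001 → 3-byte char #4 = E1 82 B6.
Offset 12: leading byte 0xE0 = 11100000 → 3-byte char #5 = E0 A6 9D.
Offset 15: leading byte 0xE1 = 11100001 → 3-byte char #6 = E1 A9 B9.
Offset 18: leading byte 0x59 = 01011001 → 1-byte char #7 = 59.
Leading byte 0x59 = 01011001 matches 0xxxxxxx → 1-byte sequence.
Byte 1: 0x59 = 01011001, payload 1011001 (7 bits).
Concatenate: 1011001 = 0x59 (7 bits → U+0059).

U+0059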